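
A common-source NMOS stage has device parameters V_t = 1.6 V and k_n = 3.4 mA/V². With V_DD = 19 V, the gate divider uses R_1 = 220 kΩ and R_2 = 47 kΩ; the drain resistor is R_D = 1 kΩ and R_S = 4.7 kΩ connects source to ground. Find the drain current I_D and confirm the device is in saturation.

I_D ≈ 0.28 mA

V_G = V_DD·R_2/(R_1+R_2) = 19×47/267 = 3.34 V.
Assume saturation: I_D = (k_n/2)(V_GS − V_t)² with V_GS = V_G − I_D·R_S = 3.34 − 4.7·I_D.
Substituting gives 37.6·I_D² − 28.9·I_D + 5.17 = 0, with roots I_D = 0.284 or 0.485 mA.
The root I_D = 0.485 mA gives V_GS = 1.07 V ≤ V_t, so take I_D = 0.284 mA.
Then V_GS = 2.01 V and V_DS = V_DD − I_D(R_D+R_S) = 19 − 0.284×5.7 = 17.4 V.
Saturation requires V_DS ≥ V_GS − V_t = 0.409 V; 17.4 ≥ 0.409 ✓.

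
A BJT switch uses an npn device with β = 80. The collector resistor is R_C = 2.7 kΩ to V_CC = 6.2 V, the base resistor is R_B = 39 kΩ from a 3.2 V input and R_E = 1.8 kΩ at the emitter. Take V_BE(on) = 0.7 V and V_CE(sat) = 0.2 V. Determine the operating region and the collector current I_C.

active; I_C ≈ 1.1 mA

Assume active. Base-emitter loop: I_B = (V_BB − V_BE)/(R_B + (β+1)R_E) = (3.2 − 0.7)/(39 + 81×1.8) = 0.0135 mA.
I_C = β·I_B = 80×0.0135 = 1.08 mA.
V_CE = V_CC − I_C·R_C − I_E·R_E = 6.2 − 1.08×2.7 − 1.1×1.8 = 1.31 V > V_CE(sat), so the active-region assumption holds.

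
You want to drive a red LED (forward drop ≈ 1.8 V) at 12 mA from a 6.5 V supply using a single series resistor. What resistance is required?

R ≈ 0.39 kΩ

The resistor drops V_S − V_D = 6.5 − 1.8 = 4.7 V at 12 mA.
R = 4.7 V / 12 mA = 0.392 kΩ.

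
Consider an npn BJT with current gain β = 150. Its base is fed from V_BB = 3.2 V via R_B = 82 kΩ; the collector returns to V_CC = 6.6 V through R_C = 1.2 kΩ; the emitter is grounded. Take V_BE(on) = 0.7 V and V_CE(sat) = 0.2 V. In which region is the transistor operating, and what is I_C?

Assume active. Base-emitter loop: I_B = (V_BB − V_BE)/R_B = (3.2 − 0.7)/82 = 0.0305 mA.
I_C = β·I_B = 150×0.0305 = 4.57 mA.
V_CE = V_CC − I_C·R_C = 6.6 − 4.57×1.2 = 1.11 V > V_CE(sat), so the active-region assumption holds.

active; I_C ≈ 4.6 mA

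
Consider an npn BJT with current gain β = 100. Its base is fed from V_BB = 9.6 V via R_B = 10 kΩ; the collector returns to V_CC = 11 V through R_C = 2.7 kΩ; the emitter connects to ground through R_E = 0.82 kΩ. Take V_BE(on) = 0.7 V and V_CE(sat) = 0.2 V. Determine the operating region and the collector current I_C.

saturation; I_C ≈ 2.9 mA

Assume active: I_B = (9.6 − 0.7)/(10 + 101×0.82) = 0.0959 mA, I_C = β·I_B = 9.59 mA.
Then V_CE = 11 − 9.59×2.7 − 9.68×0.82 = -22.8 V < 0.2 V — the active assumption fails.
Re-solve with V_CE = 0.2 V. KCL at the emitter: V_E/R_E = (V_BB−0.7−V_E)/R_B + (V_CC−0.2−V_E)/R_C, giving V_E = 2.89 V.
I_C = (V_CC − 0.2 − V_E)/R_C = (10.8 − 2.89)/2.7 = 2.93 mA.
Check: I_B = (8.9 − 2.89)/10 = 0.601 mA, and β·I_B = 60.1 mA > I_C, confirming saturation.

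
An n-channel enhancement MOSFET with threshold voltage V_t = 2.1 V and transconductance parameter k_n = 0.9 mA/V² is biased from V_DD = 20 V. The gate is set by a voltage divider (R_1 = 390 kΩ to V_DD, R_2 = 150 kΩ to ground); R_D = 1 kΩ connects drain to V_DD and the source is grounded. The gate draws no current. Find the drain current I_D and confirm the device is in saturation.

V_G = V_DD·R_2/(R_1+R_2) = 20×150/540 = 5.56 V. With the source grounded, V_GS = V_G = 5.56 V.
Assume saturation: I_D = (k_n/2)(V_GS − V_t)² = (0.9/2)×(5.56 − 2.1)² = 0.45×3.46² = 5.37 mA.
V_DS = V_DD − I_D·R_D = 20 − 5.37×1 = 14.6 V.
Saturation requires V_DS ≥ V_GS − V_t = 3.46 V; 14.6 ≥ 3.46 ✓.

I_D ≈ 5.4 mA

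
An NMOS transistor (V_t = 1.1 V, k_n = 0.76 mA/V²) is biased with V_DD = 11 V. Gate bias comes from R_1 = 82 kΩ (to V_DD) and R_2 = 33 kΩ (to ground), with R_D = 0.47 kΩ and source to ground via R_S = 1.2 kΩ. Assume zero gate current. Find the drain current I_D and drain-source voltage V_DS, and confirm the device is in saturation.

I_D ≈ 0.64 mA, V_DS ≈ 9.9 V

V_G = V_DD·R_2/(R_1+R_2) = 11×33/115 = 3.16 V.
Assume saturation: I_D = (k_n/2)(V_GS − V_t)² with V_GS = V_G − I_D·R_S = 3.16 − 1.2·I_D.
Substituting gives 0.547·I_D² − 2.88·I_D + 1.61 = 0, with roots I_D = 0.636 or 4.62 mA.
The root I_D = 4.62 mA gives V_GS = -2.39 V ≤ V_t, so take I_D = 0.636 mA.
Then V_GS = 2.39 V and V_DS = V_DD − I_D(R_D+R_S) = 11 − 0.636×1.67 = 9.94 V.
Saturation requires V_DS ≥ V_GS − V_t = 1.29 V; 9.94 ≥ 1.29 ✓.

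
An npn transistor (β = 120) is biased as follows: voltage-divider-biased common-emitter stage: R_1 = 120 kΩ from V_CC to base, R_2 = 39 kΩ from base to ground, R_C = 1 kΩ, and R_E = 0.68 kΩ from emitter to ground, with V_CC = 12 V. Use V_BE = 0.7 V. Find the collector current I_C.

Thevenize the base divider: V_Th = V_CC·R_2/(R_1+R_2) = 12×39/159 = 2.94 V, R_Th = R_1‖R_2 = 29.4 kΩ.
Base-emitter loop: V_Th = I_B·R_Th + V_BE + (β+1)I_B·R_E, so I_B = (2.94 − 0.7) / (29.4 + 121×0.68) = 0.0201 mA.
I_C = β·I_B = 120×0.0201 = 2.41 mA, and I_E = (β+1)I_B = 2.43 mA.
V_CE = V_CC − I_C·R_C − I_E·R_E = 12 − 2.41×1 − 2.43×0.68 = 7.94 V.
V_CE = 7.94 V > 0.2 V confirms active-region operation.

I_C ≈ 2.4 mA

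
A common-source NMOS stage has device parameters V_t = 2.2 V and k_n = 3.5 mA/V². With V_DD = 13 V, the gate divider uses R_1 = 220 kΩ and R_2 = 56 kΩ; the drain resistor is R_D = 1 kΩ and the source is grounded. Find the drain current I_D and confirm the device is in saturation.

I_D ≈ 0.34 mA

V_G = V_DD·R_2/(R_1+R_2) = 13×56/276 = 2.64 V. With the source grounded, V_GS = V_G = 2.64 V.
Assume saturation: I_D = (k_n/2)(V_GS − V_t)² = (3.5/2)×(2.64 − 2.2)² = 1.75×0.438² = 0.335 mA.
V_DS = V_DD − I_D·R_D = 13 − 0.335×1 = 12.7 V.
Saturation requires V_DS ≥ V_GS − V_t = 0.438 V; 12.7 ≥ 0.438 ✓.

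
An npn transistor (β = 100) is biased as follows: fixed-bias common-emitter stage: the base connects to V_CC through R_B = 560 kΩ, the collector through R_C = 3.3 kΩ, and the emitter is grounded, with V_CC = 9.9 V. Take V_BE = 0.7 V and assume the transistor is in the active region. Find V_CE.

V_CE ≈ 4.5 V

Base loop: V_CC = I_B·R_B + V_BE, so I_B = (9.9 − 0.7)/560 kΩ = 0.0164 mA.
In the active region I_C = β·I_B = 100 × 0.0164 = 1.64 mA.
Collector loop: V_CE = V_CC − I_C·R_C = 9.9 − 1.64×3.3 = 4.48 V.
Since V_CE = 4.48 V > V_CE(sat) ≈ 0.2 V, the transistor is in the active region as assumed.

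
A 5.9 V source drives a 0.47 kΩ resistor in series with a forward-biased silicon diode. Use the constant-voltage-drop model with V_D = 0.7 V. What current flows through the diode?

I ≈ 11 mA

KVL around the loop: 5.9 = V_D + I·R = 0.7 + I × 0.47 kΩ.
So I = (5.9 − 0.7) / 0.47 kΩ = 5.2 / 0.47 = 11.1 mA.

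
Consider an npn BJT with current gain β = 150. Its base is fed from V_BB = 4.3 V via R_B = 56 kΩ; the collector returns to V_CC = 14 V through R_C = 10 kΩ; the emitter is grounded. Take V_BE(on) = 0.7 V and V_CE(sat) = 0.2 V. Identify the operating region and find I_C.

saturation; I_C ≈ 1.4 mA

Assume active: I_B = (4.3 − 0.7)/56 = 0.0643 mA, giving I_C = β·I_B = 9.64 mA.
But then V_CE = 14 − 9.64×10 = -82.4 V < V_CE(sat) = 0.2 V — impossible in the active region.
So the transistor is saturated. With V_CE = 0.2 V, I_C = (V_CC − 0.2)/R_C = 13.8/10 = 1.38 mA.
Check: β·I_B = 9.64 mA > I_C = 1.38 mA, confirming saturation.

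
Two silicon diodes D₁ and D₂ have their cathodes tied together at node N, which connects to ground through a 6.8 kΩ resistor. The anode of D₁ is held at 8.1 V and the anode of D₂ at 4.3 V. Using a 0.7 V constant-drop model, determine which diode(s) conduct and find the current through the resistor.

Only D₁ conducts; I_R ≈ 1.1 mA

Assume both conduct. Then node N would need to be at both 8.1−0.7 = 7.4 V and 4.3−0.7 = 3.6 V, which is impossible.
Assume only D₁ conducts: V_N = 8.1 − 0.7 = 7.4 V, so I_R = 7.4/6.8 = 1.09 mA.
Check D₂: its anode-to-cathode voltage is 4.3 − 7.4 = -3.1 V < 0.7 V, so it is off. The assumption is consistent.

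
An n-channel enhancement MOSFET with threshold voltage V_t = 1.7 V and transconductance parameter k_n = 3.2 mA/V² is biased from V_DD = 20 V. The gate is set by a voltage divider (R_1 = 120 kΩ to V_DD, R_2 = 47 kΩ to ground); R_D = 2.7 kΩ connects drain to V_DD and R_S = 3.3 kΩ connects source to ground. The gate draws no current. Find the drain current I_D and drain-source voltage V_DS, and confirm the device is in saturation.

V_G = V_DD·R_2/(R_1+R_2) = 20×47/167 = 5.63 V.
Assume saturation: I_D = (k_n/2)(V_GS − V_t)² with V_GS = V_G − I_D·R_S = 5.63 − 3.3·I_D.
Substituting gives 17.4·I_D² − 42.5·I_D + 24.7 = 0, with roots I_D = 0.956 or 1.48 mA.
The root I_D = 1.48 mA gives V_GS = 0.738 V ≤ V_t, so take I_D = 0.956 mA.
Then V_GS = 2.47 V and V_DS = V_DD − I_D(R_D+R_S) = 20 − 0.956×6 = 14.3 V.
Saturation requires V_DS ≥ V_GS − V_t = 0.773 V; 14.3 ≥ 0.773 ✓.

I_D ≈ 0.96 mA, V_DS ≈ 14 V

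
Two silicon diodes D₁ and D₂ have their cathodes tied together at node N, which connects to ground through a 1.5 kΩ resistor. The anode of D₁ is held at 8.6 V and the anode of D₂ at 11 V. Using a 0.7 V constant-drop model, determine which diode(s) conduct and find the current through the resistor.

Only D₂ conducts; I_R ≈ 6.9 mA

Assume both conduct. Then node N would need to be at both 8.6−0.7 = 7.9 V and 11−0.7 = 10.3 V, which is impossible.
Assume only D₂ conducts: V_N = 11 − 0.7 = 10.3 V, so I_R = 10.3/1.5 = 6.87 mA.
Check D₁: its anode-to-cathode voltage is 8.6 − 10.3 = -1.7 V < 0.7 V, so it is off. The assumption is consistent.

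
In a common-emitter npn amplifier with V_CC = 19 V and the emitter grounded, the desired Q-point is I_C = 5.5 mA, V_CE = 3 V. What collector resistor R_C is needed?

R_C ≈ 2.9 kΩ

Collector loop: V_CC = I_C·R_C + V_CE.
R_C = (V_CC − V_CE)/I_C = (19 − 3)/5.5 = 2.91 kΩ.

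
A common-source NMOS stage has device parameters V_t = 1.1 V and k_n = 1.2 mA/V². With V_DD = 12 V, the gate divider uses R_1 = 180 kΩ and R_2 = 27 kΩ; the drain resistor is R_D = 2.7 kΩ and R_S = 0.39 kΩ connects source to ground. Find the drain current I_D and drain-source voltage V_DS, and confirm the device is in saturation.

V_G = V_DD·R_2/(R_1+R_2) = 12×27/207 = 1.57 V.
Assume saturation: I_D = (k_n/2)(V_GS − V_t)² with V_GS = V_G − I_D·R_S = 1.57 − 0.39·I_D.
Substituting gives 0.0913·I_D² − 1.22·I_D + 0.13 = 0, with roots I_D = 0.108 or 13.2 mA.
The root I_D = 13.2 mA gives V_GS = -3.6 V ≤ V_t, so take I_D = 0.108 mA.
Then V_GS = 1.52 V and V_DS = V_DD − I_D(R_D+R_S) = 12 − 0.108×3.09 = 11.7 V.
Saturation requires V_DS ≥ V_GS − V_t = 0.423 V; 11.7 ≥ 0.423 ✓.

I_D ≈ 0.11 mA, V_DS ≈ 12 V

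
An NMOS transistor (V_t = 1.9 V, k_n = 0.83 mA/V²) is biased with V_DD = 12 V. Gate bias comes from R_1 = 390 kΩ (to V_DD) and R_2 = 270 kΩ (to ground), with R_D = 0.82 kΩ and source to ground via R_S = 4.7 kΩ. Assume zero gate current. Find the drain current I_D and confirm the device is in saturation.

V_G = V_DD·R_2/(R_1+R_2) = 12×270/660 = 4.91 V.
Assume saturation: I_D = (k_n/2)(V_GS − V_t)² with V_GS = V_G − I_D·R_S = 4.91 − 4.7·I_D.
Substituting gives 9.17·I_D² − 12.7·I_D + 3.76 = 0, with roots I_D = 0.425 or 0.965 mA.
The root I_D = 0.965 mA gives V_GS = 0.375 V ≤ V_t, so take I_D = 0.425 mA.
Then V_GS = 2.91 V and V_DS = V_DD − I_D(R_D+R_S) = 12 − 0.425×5.52 = 9.65 V.
Saturation requires V_DS ≥ V_GS − V_t = 1.01 V; 9.65 ≥ 1.01 ✓.

I_D ≈ 0.42 mA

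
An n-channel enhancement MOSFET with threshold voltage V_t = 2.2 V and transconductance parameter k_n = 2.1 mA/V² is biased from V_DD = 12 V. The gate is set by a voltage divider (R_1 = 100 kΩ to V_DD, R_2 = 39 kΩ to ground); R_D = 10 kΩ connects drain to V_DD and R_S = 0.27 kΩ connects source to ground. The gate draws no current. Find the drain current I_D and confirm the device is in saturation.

I_D ≈ 0.9 mA

V_G = V_DD·R_2/(R_1+R_2) = 12×39/139 = 3.37 V.
Assume saturation: I_D = (k_n/2)(V_GS − V_t)² with V_GS = V_G − I_D·R_S = 3.37 − 0.27·I_D.
Substituting gives 0.0765·I_D² − 1.66·I_D + 1.43 = 0, with roots I_D = 0.898 or 20.8 mA.
The root I_D = 20.8 mA gives V_GS = -2.25 V ≤ V_t, so take I_D = 0.898 mA.
Then V_GS = 3.12 V and V_DS = V_DD − I_D(R_D+R_S) = 12 − 0.898×10.3 = 2.78 V.
Saturation requires V_DS ≥ V_GS − V_t = 0.925 V; 2.78 ≥ 0.925 ✓.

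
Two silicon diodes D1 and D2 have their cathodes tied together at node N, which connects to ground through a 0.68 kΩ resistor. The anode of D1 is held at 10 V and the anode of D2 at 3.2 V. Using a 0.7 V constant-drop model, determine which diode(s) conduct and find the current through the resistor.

Only D1 conducts; I_R ≈ 14 mA

Assume both conduct. Then node N would need to be at both 10−0.7 = 9.3 V and 3.2−0.7 = 2.5 V, which is impossible.
Assume only D1 conducts: V_N = 10 − 0.7 = 9.3 V, so I_R = 9.3/0.68 = 13.7 mA.
Check D2: its anode-to-cathode voltage is 3.2 − 9.3 = -6.1 V < 0.7 V, so it is off. The assumption is consistent.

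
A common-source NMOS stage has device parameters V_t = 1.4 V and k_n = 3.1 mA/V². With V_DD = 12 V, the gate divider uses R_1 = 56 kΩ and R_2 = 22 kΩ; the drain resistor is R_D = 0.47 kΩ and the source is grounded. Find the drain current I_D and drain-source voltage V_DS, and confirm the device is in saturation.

I_D ≈ 6.1 mA, V_DS ≈ 9.1 V

V_G = V_DD·R_2/(R_1+R_2) = 12×22/78 = 3.38 V. With the source grounded, V_GS = V_G = 3.38 V.
Assume saturation: I_D = (k_n/2)(V_GS − V_t)² = (3.1/2)×(3.38 − 1.4)² = 1.55×1.98² = 6.1 mA.
V_DS = V_DD − I_D·R_D = 12 − 6.1×0.47 = 9.13 V.
Saturation requires V_DS ≥ V_GS − V_t = 1.98 V; 9.13 ≥ 1.98 ✓.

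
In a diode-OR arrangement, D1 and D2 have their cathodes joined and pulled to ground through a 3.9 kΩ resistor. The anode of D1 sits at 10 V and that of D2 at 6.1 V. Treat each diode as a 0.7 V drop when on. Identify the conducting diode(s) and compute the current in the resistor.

Only D1 conducts; I_R ≈ 2.4 mA

Assume both conduct. Then node N would need to be at both 10−0.7 = 9.3 V and 6.1−0.7 = 5.4 V, which is impossible.
Assume only D1 conducts: V_N = 10 − 0.7 = 9.3 V, so I_R = 9.3/3.9 = 2.38 mA.
Check D2: its anode-to-cathode voltage is 6.1 − 9.3 = -3.2 V < 0.7 V, so it is off. The assumption is consistent.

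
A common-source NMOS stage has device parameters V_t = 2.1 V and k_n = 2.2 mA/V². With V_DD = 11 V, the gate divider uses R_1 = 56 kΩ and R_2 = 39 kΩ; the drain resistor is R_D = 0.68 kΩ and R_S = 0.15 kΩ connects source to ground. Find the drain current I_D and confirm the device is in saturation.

I_D ≈ 3.8 mA

V_G = V_DD·R_2/(R_1+R_2) = 11×39/95 = 4.52 V.
Assume saturation: I_D = (k_n/2)(V_GS − V_t)² with V_GS = V_G − I_D·R_S = 4.52 − 0.15·I_D.
Substituting gives 0.0248·I_D² − 1.8·I_D + 6.42 = 0, with roots I_D = 3.77 or 68.8 mA.
The root I_D = 68.8 mA gives V_GS = -5.81 V ≤ V_t, so take I_D = 3.77 mA.
Then V_GS = 3.95 V and V_DS = V_DD − I_D(R_D+R_S) = 11 − 3.77×0.83 = 7.87 V.
Saturation requires V_DS ≥ V_GS − V_t = 1.85 V; 7.87 ≥ 1.85 ✓.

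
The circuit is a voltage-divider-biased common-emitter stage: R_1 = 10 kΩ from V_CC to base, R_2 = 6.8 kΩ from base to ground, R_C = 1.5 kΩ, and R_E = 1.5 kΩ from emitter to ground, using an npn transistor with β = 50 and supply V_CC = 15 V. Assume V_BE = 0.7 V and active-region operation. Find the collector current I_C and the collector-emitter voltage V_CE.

I_C ≈ 3.3 mA, V_CE ≈ 4.9 V

Thevenize the base divider: V_Th = V_CC·R_2/(R_1+R_2) = 15×6.8/16.8 = 6.07 V, R_Th = R_1‖R_2 = 4.05 kΩ.
Base-emitter loop: V_Th = I_B·R_Th + V_BE + (β+1)I_B·R_E, so I_B = (6.07 − 0.7) / (4.05 + 51×1.5) = 0.0667 mA.
I_C = β·I_B = 50×0.0667 = 3.33 mA, and I_E = (β+1)I_B = 3.4 mA.
V_CE = V_CC − I_C·R_C − I_E·R_E = 15 − 3.33×1.5 − 3.4×1.5 = 4.9 V.
V_CE = 4.9 V > 0.2 V confirms active-region operation.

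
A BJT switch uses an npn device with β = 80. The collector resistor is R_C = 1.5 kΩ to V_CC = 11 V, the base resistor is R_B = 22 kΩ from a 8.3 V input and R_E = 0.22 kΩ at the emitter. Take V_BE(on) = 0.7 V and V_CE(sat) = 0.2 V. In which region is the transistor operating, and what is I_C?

Assume active: I_B = (8.3 − 0.7)/(22 + 81×0.22) = 0.191 mA, I_C = β·I_B = 15.3 mA.
Then V_CE = 11 − 15.3×1.5 − 15.5×0.22 = -15.3 V < 0.2 V — the active assumption fails.
Re-solve with V_CE = 0.2 V. KCL at the emitter: V_E/R_E = (V_BB−0.7−V_E)/R_B + (V_CC−0.2−V_E)/R_C, giving V_E = 1.44 V.
I_C = (V_CC − 0.2 − V_E)/R_C = (10.8 − 1.44)/1.5 = 6.24 mA.
Check: I_B = (7.6 − 1.44)/22 = 0.28 mA, and β·I_B = 22.4 mA > I_C, confirming saturation.

saturation; I_C ≈ 6.2 mA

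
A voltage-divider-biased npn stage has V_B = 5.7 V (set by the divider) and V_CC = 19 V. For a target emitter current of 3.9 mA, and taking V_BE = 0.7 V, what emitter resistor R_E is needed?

V_E = V_B − V_BE = 5.7 − 0.7 = 5 V.
R_E = V_E / I_E = 5 / 3.9 = 1.28 kΩ.

R_E ≈ 1.3 kΩ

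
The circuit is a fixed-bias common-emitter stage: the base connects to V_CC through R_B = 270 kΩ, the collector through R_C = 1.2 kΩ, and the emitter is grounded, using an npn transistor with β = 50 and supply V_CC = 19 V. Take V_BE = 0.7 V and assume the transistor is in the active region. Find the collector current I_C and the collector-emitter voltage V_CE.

I_C ≈ 3.4 mA, V_CE ≈ 15 V

Base loop: V_CC = I_B·R_B + V_BE, so I_B = (19 − 0.7)/270 kΩ = 0.0678 mA.
In the active region I_C = β·I_B = 50 × 0.0678 = 3.39 mA.
Collector loop: V_CE = V_CC − I_C·R_C = 19 − 3.39×1.2 = 14.9 V.
Since V_CE = 14.9 V > V_CE(sat) ≈ 0.2 V, the transistor is in the active region as assumed.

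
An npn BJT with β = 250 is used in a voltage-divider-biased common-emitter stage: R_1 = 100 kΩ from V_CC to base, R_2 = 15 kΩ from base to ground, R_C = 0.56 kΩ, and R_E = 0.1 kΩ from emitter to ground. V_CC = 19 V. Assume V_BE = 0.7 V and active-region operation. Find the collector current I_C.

I_C ≈ 12 mA

Thevenize the base divider: V_Th = V_CC·R_2/(R_1+R_2) = 19×15/115 = 2.48 V, R_Th = R_1‖R_2 = 13 kΩ.
Base-emitter loop: V_Th = I_B·R_Th + V_BE + (β+1)I_B·R_E, so I_B = (2.48 − 0.7) / (13 + 251×0.1) = 0.0466 mA.
I_C = β·I_B = 250×0.0466 = 11.7 mA, and I_E = (β+1)I_B = 11.7 mA.
V_CE = V_CC − I_C·R_C − I_E·R_E = 19 − 11.7×0.56 − 11.7×0.1 = 11.3 V.
V_CE = 11.3 V > 0.2 V confirms active-region operation.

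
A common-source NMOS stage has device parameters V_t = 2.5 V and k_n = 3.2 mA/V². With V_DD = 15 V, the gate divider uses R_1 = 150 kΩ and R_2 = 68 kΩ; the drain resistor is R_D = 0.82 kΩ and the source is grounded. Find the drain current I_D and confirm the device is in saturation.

V_G = V_DD·R_2/(R_1+R_2) = 15×68/218 = 4.68 V. With the source grounded, V_GS = V_G = 4.68 V.
Assume saturation: I_D = (k_n/2)(V_GS − V_t)² = (3.2/2)×(4.68 − 2.5)² = 1.6×2.18² = 7.6 mA.
V_DS = V_DD − I_D·R_D = 15 − 7.6×0.82 = 8.77 V.
Saturation requires V_DS ≥ V_GS − V_t = 2.18 V; 8.77 ≥ 2.18 ✓.

I_D ≈ 7.6 mA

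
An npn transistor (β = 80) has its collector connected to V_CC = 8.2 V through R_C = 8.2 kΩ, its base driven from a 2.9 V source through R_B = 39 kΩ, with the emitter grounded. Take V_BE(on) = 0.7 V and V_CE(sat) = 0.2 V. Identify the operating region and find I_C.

Assume active: I_B = (2.9 − 0.7)/39 = 0.0564 mA, giving I_C = β·I_B = 4.51 mA.
But then V_CE = 8.2 − 4.51×8.2 = -28.8 V < V_CE(sat) = 0.2 V — impossible in the active region.
So the transistor is saturated. With V_CE = 0.2 V, I_C = (V_CC − 0.2)/R_C = 8/8.2 = 0.976 mA.
Check: β·I_B = 4.51 mA > I_C = 0.976 mA, confirming saturation.

saturation; I_C ≈ 0.98 mA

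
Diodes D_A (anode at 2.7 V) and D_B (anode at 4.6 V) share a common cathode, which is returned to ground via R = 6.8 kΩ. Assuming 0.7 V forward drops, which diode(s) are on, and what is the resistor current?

Assume both conduct. Then node N would need to be at both 2.7−0.7 = 2 V and 4.6−0.7 = 3.9 V, which is impossible.
Assume only D_B conducts: V_N = 4.6 − 0.7 = 3.9 V, so I_R = 3.9/6.8 = 0.574 mA.
Check D_A: its anode-to-cathode voltage is 2.7 − 3.9 = -1.2 V < 0.7 V, so it is off. The assumption is consistent.

Only D_B conducts; I_R ≈ 0.57 mA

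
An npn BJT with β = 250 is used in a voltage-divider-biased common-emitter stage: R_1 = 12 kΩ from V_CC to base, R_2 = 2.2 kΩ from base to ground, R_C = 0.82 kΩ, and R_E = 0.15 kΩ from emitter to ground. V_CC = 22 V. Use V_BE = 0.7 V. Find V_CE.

V_CE ≈ 5.4 V

Thevenize the base divider: V_Th = V_CC·R_2/(R_1+R_2) = 22×2.2/14.2 = 3.41 V, R_Th = R_1‖R_2 = 1.86 kΩ.
Base-emitter loop: V_Th = I_B·R_Th + V_BE + (β+1)I_B·R_E, so I_B = (3.41 − 0.7) / (1.86 + 251×0.15) = 0.0686 mA.
I_C = β·I_B = 250×0.0686 = 17.1 mA, and I_E = (β+1)I_B = 17.2 mA.
V_CE = V_CC − I_C·R_C − I_E·R_E = 22 − 17.1×0.82 − 17.2×0.15 = 5.37 V.
V_CE = 5.37 V > 0.2 V confirms active-region operation.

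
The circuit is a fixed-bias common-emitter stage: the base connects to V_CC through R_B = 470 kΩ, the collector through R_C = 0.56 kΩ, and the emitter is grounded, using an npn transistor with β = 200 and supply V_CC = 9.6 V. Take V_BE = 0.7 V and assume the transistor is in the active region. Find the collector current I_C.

I_C ≈ 3.8 mA

Base loop: V_CC = I_B·R_B + V_BE, so I_B = (9.6 − 0.7)/470 kΩ = 0.0189 mA.
In the active region I_C = β·I_B = 200 × 0.0189 = 3.79 mA.
Collector loop: V_CE = V_CC − I_C·R_C = 9.6 − 3.79×0.56 = 7.48 V.
Since V_CE = 7.48 V > V_CE(sat) ≈ 0.2 V, the transistor is in the active region as assumed.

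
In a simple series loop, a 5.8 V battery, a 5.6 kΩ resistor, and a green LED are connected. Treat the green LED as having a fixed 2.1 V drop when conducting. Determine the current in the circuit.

I ≈ 0.66 mA

KVL around the loop: 5.8 = V_D + I·R = 2.1 + I × 5.6 kΩ.
So I = (5.8 − 2.1) / 5.6 kΩ = 3.7 / 5.6 = 0.661 mA.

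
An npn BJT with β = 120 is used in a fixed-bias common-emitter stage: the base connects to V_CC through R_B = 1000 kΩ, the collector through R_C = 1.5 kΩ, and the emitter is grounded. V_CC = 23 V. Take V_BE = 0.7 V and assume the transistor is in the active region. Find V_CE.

V_CE ≈ 19 V

Base loop: V_CC = I_B·R_B + V_BE, so I_B = (23 − 0.7)/1000 kΩ = 0.0223 mA.
In the active region I_C = β·I_B = 120 × 0.0223 = 2.68 mA.
Collector loop: V_CE = V_CC − I_C·R_C = 23 − 2.68×1.5 = 19 V.
Since V_CE = 19 V > V_CE(sat) ≈ 0.2 V, the transistor is in the active region as assumed.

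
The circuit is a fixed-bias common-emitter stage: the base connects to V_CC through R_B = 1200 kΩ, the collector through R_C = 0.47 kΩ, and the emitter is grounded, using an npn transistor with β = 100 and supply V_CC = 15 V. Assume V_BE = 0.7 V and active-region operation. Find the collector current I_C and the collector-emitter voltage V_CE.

Base loop: V_CC = I_B·R_B + V_BE, so I_B = (15 − 0.7)/1200 kΩ = 0.0119 mA.
In the active region I_C = β·I_B = 100 × 0.0119 = 1.19 mA.
Collector loop: V_CE = V_CC − I_C·R_C = 15 − 1.19×0.47 = 14.4 V.
Since V_CE = 14.4 V > V_CE(sat) ≈ 0.2 V, the transistor is in the active region as assumed.

I_C ≈ 1.2 mA, V_CE ≈ 14 V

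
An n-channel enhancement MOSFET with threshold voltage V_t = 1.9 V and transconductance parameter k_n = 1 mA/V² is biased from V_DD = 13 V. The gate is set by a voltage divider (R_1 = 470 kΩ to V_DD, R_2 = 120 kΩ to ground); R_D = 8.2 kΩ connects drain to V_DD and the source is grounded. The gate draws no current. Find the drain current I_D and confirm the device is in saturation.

I_D ≈ 0.28 mA

V_G = V_DD·R_2/(R_1+R_2) = 13×120/590 = 2.64 V. With the source grounded, V_GS = V_G = 2.64 V.
Assume saturation: I_D = (k_n/2)(V_GS − V_t)² = (1/2)×(2.64 − 1.9)² = 0.5×0.744² = 0.277 mA.
V_DS = V_DD − I_D·R_D = 13 − 0.277×8.2 = 10.7 V.
Saturation requires V_DS ≥ V_GS − V_t = 0.744 V; 10.7 ≥ 0.744 ✓.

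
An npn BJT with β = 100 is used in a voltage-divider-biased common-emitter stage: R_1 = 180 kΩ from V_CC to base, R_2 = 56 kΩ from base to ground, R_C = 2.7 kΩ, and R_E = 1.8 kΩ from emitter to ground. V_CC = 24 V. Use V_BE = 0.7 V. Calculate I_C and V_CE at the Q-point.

I_C ≈ 2.2 mA, V_CE ≈ 14 V

Thevenize the base divider: V_Th = V_CC·R_2/(R_1+R_2) = 24×56/236 = 5.69 V, R_Th = R_1‖R_2 = 42.7 kΩ.
Base-emitter loop: V_Th = I_B·R_Th + V_BE + (β+1)I_B·R_E, so I_B = (5.69 − 0.7) / (42.7 + 101×1.8) = 0.0222 mA.
I_C = β·I_B = 100×0.0222 = 2.22 mA, and I_E = (β+1)I_B = 2.25 mA.
V_CE = V_CC − I_C·R_C − I_E·R_E = 24 − 2.22×2.7 − 2.25×1.8 = 13.9 V.
V_CE = 13.9 V > 0.2 V confirms active-region operation.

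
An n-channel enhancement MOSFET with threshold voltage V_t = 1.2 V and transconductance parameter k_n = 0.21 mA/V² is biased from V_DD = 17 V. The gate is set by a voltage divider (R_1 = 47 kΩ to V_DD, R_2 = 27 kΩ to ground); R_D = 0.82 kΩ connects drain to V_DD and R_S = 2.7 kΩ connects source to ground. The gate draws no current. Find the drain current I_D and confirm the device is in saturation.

I_D ≈ 0.82 mA

V_G = V_DD·R_2/(R_1+R_2) = 17×27/74 = 6.2 V.
Assume saturation: I_D = (k_n/2)(V_GS − V_t)² with V_GS = V_G − I_D·R_S = 6.2 − 2.7·I_D.
Substituting gives 0.765·I_D² − 3.84·I_D + 2.63 = 0, with roots I_D = 0.819 or 4.19 mA.
The root I_D = 4.19 mA gives V_GS = -5.12 V ≤ V_t, so take I_D = 0.819 mA.
Then V_GS = 3.99 V and V_DS = V_DD − I_D(R_D+R_S) = 17 − 0.819×3.52 = 14.1 V.
Saturation requires V_DS ≥ V_GS − V_t = 2.79 V; 14.1 ≥ 2.79 ✓.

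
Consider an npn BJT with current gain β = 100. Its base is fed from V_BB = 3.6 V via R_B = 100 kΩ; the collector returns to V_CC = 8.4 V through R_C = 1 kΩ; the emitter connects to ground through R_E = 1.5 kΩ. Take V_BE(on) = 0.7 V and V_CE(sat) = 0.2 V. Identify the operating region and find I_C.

active; I_C ≈ 1.2 mA

Assume active. Base-emitter loop: I_B = (V_BB − V_BE)/(R_B + (β+1)R_E) = (3.6 − 0.7)/(100 + 101×1.5) = 0.0115 mA.
I_C = β·I_B = 100×0.0115 = 1.15 mA.
V_CE = V_CC − I_C·R_C − I_E·R_E = 8.4 − 1.15×1 − 1.16×1.5 = 5.5 V > V_CE(sat), so the active-region assumption holds.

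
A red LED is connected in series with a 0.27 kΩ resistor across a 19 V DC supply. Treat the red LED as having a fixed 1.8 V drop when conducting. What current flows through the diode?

KVL around the loop: 19 = V_D + I·R = 1.8 + I × 0.27 kΩ.
So I = (19 − 1.8) / 0.27 kΩ = 17.2 / 0.27 = 63.7 mA.

I ≈ 64 mA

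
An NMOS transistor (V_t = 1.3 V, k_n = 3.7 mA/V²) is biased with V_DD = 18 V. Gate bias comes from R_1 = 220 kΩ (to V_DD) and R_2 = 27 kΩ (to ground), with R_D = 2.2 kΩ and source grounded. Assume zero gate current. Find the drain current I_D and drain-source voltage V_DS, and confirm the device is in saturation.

V_G = V_DD·R_2/(R_1+R_2) = 18×27/247 = 1.97 V. With the source grounded, V_GS = V_G = 1.97 V.
Assume saturation: I_D = (k_n/2)(V_GS − V_t)² = (3.7/2)×(1.97 − 1.3)² = 1.85×0.668² = 0.825 mA.
V_DS = V_DD − I_D·R_D = 18 − 0.825×2.2 = 16.2 V.
Saturation requires V_DS ≥ V_GS − V_t = 0.668 V; 16.2 ≥ 0.668 ✓.

I_D ≈ 0.82 mA, V_DS ≈ 16 V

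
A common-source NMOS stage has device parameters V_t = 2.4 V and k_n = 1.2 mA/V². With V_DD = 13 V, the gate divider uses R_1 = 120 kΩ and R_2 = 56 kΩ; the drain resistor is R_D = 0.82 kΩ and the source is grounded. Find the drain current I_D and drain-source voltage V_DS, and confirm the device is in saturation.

I_D ≈ 1.8 mA, V_DS ≈ 12 V

V_G = V_DD·R_2/(R_1+R_2) = 13×56/176 = 4.14 V. With the source grounded, V_GS = V_G = 4.14 V.
Assume saturation: I_D = (k_n/2)(V_GS − V_t)² = (1.2/2)×(4.14 − 2.4)² = 0.6×1.74² = 1.81 mA.
V_DS = V_DD − I_D·R_D = 13 − 1.81×0.82 = 11.5 V.
Saturation requires V_DS ≥ V_GS − V_t = 1.74 V; 11.5 ≥ 1.74 ✓.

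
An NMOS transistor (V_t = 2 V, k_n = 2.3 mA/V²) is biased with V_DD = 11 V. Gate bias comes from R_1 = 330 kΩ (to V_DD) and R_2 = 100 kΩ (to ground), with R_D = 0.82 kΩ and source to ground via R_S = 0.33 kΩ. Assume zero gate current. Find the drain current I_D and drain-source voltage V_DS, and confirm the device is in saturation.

I_D ≈ 0.26 mA, V_DS ≈ 11 V

V_G = V_DD·R_2/(R_1+R_2) = 11×100/430 = 2.56 V.
Assume saturation: I_D = (k_n/2)(V_GS − V_t)² with V_GS = V_G − I_D·R_S = 2.56 − 0.33·I_D.
Substituting gives 0.125·I_D² − 1.42·I_D + 0.358 = 0, with roots I_D = 0.257 or 11.1 mA.
The root I_D = 11.1 mA gives V_GS = -1.11 V ≤ V_t, so take I_D = 0.257 mA.
Then V_GS = 2.47 V and V_DS = V_DD − I_D(R_D+R_S) = 11 − 0.257×1.15 = 10.7 V.
Saturation requires V_DS ≥ V_GS − V_t = 0.473 V; 10.7 ≥ 0.473 ✓.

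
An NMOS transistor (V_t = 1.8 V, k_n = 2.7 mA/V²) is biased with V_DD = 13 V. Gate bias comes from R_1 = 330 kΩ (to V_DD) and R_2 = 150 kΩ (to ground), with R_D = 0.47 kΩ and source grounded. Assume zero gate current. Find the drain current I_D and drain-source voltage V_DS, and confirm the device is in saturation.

I_D ≈ 6.9 mA, V_DS ≈ 9.8 V

V_G = V_DD·R_2/(R_1+R_2) = 13×150/480 = 4.06 V. With the source grounded, V_GS = V_G = 4.06 V.
Assume saturation: I_D = (k_n/2)(V_GS − V_t)² = (2.7/2)×(4.06 − 1.8)² = 1.35×2.26² = 6.91 mA.
V_DS = V_DD − I_D·R_D = 13 − 6.91×0.47 = 9.75 V.
Saturation requires V_DS ≥ V_GS − V_t = 2.26 V; 9.75 ≥ 2.26 ✓.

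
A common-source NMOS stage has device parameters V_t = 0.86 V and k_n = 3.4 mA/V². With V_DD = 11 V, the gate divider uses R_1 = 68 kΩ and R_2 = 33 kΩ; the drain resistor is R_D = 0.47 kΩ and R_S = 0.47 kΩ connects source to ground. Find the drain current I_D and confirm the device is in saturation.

V_G = V_DD·R_2/(R_1+R_2) = 11×33/101 = 3.59 V.
Assume saturation: I_D = (k_n/2)(V_GS − V_t)² with V_GS = V_G − I_D·R_S = 3.59 − 0.47·I_D.
Substituting gives 0.376·I_D² − 5.37·I_D + 12.7 = 0, with roots I_D = 2.99 or 11.3 mA.
The root I_D = 11.3 mA gives V_GS = -1.72 V ≤ V_t, so take I_D = 2.99 mA.
Then V_GS = 2.19 V and V_DS = V_DD − I_D(R_D+R_S) = 11 − 2.99×0.94 = 8.19 V.
Saturation requires V_DS ≥ V_GS − V_t = 1.33 V; 8.19 ≥ 1.33 ✓.

I_D ≈ 3 mA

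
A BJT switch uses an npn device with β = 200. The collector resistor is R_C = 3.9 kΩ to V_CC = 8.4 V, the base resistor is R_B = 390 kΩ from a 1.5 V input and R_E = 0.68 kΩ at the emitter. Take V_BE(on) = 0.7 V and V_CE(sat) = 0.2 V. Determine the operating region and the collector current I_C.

active; I_C ≈ 0.3 mA

Assume active. Base-emitter loop: I_B = (V_BB − V_BE)/(R_B + (β+1)R_E) = (1.5 − 0.7)/(390 + 201×0.68) = 0.00152 mA.
I_C = β·I_B = 200×0.00152 = 0.304 mA.
V_CE = V_CC − I_C·R_C − I_E·R_E = 8.4 − 0.304×3.9 − 0.305×0.68 = 7.01 V > V_CE(sat), so the active-region assumption holds.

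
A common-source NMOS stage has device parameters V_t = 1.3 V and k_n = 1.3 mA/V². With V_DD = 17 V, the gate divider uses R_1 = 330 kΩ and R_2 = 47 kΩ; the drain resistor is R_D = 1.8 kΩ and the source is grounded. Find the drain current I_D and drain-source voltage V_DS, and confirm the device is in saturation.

I_D ≈ 0.44 mA, V_DS ≈ 16 V

V_G = V_DD·R_2/(R_1+R_2) = 17×47/377 = 2.12 V. With the source grounded, V_GS = V_G = 2.12 V.
Assume saturation: I_D = (k_n/2)(V_GS − V_t)² = (1.3/2)×(2.12 − 1.3)² = 0.65×0.819² = 0.436 mA.
V_DS = V_DD − I_D·R_D = 17 − 0.436×1.8 = 16.2 V.
Saturation requires V_DS ≥ V_GS − V_t = 0.819 V; 16.2 ≥ 0.819 ✓.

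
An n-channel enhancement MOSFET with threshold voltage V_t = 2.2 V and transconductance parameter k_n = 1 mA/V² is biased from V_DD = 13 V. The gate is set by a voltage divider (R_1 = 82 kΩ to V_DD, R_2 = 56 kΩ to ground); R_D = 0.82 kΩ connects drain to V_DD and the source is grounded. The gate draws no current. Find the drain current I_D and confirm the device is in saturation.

V_G = V_DD·R_2/(R_1+R_2) = 13×56/138 = 5.28 V. With the source grounded, V_GS = V_G = 5.28 V.
Assume saturation: I_D = (k_n/2)(V_GS − V_t)² = (1/2)×(5.28 − 2.2)² = 0.5×3.08² = 4.73 mA.
V_DS = V_DD − I_D·R_D = 13 − 4.73×0.82 = 9.12 V.
Saturation requires V_DS ≥ V_GS − V_t = 3.08 V; 9.12 ≥ 3.08 ✓.

I_D ≈ 4.7 mA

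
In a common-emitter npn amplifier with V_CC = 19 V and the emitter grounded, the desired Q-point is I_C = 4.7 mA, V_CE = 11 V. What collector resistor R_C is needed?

Collector loop: V_CC = I_C·R_C + V_CE.
R_C = (V_CC − V_CE)/I_C = (19 − 11)/4.7 = 1.7 kΩ.

R_C ≈ 1.7 kΩ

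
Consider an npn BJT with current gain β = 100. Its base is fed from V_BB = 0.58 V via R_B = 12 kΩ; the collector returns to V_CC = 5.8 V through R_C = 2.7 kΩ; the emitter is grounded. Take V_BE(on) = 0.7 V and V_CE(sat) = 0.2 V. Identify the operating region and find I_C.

cutoff; I_C ≈ 0

V_BB = 0.58 V ≤ V_BE(on) = 0.7 V, so the base-emitter junction is not forward biased.
The transistor is in cutoff: I_B = I_C = 0.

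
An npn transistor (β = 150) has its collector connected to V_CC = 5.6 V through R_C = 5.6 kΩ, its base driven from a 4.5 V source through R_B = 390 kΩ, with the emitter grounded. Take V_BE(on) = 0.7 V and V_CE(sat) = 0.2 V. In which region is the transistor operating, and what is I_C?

Assume active: I_B = (4.5 − 0.7)/390 = 0.00974 mA, giving I_C = β·I_B = 1.46 mA.
But then V_CE = 5.6 − 1.46×5.6 = -2.58 V < V_CE(sat) = 0.2 V — impossible in the active region.
So the transistor is saturated. With V_CE = 0.2 V, I_C = (V_CC − 0.2)/R_C = 5.4/5.6 = 0.964 mA.
Check: β·I_B = 1.46 mA > I_C = 0.964 mA, confirming saturation.

saturation; I_C ≈ 0.96 mA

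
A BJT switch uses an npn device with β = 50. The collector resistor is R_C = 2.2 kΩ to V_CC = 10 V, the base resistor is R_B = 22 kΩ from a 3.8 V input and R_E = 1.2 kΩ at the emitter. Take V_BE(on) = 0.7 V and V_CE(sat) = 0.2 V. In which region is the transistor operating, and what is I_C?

active; I_C ≈ 1.9 mA

Assume active. Base-emitter loop: I_B = (V_BB − V_BE)/(R_B + (β+1)R_E) = (3.8 − 0.7)/(22 + 51×1.2) = 0.0373 mA.
I_C = β·I_B = 50×0.0373 = 1.86 mA.
V_CE = V_CC − I_C·R_C − I_E·R_E = 10 − 1.86×2.2 − 1.9×1.2 = 3.62 V > V_CE(sat), so the active-region assumption holds.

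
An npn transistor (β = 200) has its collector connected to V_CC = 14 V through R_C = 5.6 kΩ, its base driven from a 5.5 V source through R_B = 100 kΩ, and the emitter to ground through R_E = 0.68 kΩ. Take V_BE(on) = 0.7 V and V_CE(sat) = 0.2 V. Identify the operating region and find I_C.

saturation; I_C ≈ 2.2 mA

Assume active: I_B = (5.5 − 0.7)/(100 + 201×0.68) = 0.0203 mA, I_C = β·I_B = 4.06 mA.
Then V_CE = 14 − 4.06×5.6 − 4.08×0.68 = -11.5 V < 0.2 V — the active assumption fails.
Re-solve with V_CE = 0.2 V. KCL at the emitter: V_E/R_E = (V_BB−0.7−V_E)/R_B + (V_CC−0.2−V_E)/R_C, giving V_E = 1.51 V.
I_C = (V_CC − 0.2 − V_E)/R_C = (13.8 − 1.51)/5.6 = 2.19 mA.
Check: I_B = (4.8 − 1.51)/100 = 0.0329 mA, and β·I_B = 6.57 mA > I_C, confirming saturation.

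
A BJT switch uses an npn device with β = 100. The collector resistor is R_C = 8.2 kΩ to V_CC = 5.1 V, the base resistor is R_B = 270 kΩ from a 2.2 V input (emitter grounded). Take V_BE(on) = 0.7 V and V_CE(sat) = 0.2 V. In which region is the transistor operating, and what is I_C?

Assume active. Base-emitter loop: I_B = (V_BB − V_BE)/R_B = (2.2 − 0.7)/270 = 0.00556 mA.
I_C = β·I_B = 100×0.00556 = 0.556 mA.
V_CE = V_CC − I_C·R_C = 5.1 − 0.556×8.2 = 0.544 V > V_CE(sat), so the active-region assumption holds.

active; I_C ≈ 0.56 mA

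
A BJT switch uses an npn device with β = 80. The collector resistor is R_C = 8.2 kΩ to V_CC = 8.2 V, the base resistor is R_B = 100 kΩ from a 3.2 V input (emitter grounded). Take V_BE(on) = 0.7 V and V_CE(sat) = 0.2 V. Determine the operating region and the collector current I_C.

Assume active: I_B = (3.2 − 0.7)/100 = 0.025 mA, giving I_C = β·I_B = 2 mA.
But then V_CE = 8.2 − 2×8.2 = -8.2 V < V_CE(sat) = 0.2 V — impossible in the active region.
So the transistor is saturated. With V_CE = 0.2 V, I_C = (V_CC − 0.2)/R_C = 8/8.2 = 0.976 mA.
Check: β·I_B = 2 mA > I_C = 0.976 mA, confirming saturation.

saturation; I_C ≈ 0.98 mA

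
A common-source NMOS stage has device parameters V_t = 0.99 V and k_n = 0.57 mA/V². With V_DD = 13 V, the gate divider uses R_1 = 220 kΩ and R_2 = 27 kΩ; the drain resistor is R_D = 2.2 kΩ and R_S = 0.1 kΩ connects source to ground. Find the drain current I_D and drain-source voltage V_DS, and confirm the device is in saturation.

V_G = V_DD·R_2/(R_1+R_2) = 13×27/247 = 1.42 V.
Assume saturation: I_D = (k_n/2)(V_GS − V_t)² with V_GS = V_G − I_D·R_S = 1.42 − 0.1·I_D.
Substituting gives 0.00285·I_D² − 1.02·I_D + 0.053 = 0, with roots I_D = 0.0517 or 359 mA.
The root I_D = 359 mA gives V_GS = -34.5 V ≤ V_t, so take I_D = 0.0517 mA.
Then V_GS = 1.42 V and V_DS = V_DD − I_D(R_D+R_S) = 13 − 0.0517×2.3 = 12.9 V.
Saturation requires V_DS ≥ V_GS − V_t = 0.426 V; 12.9 ≥ 0.426 ✓.

I_D ≈ 0.052 mA, V_DS ≈ 13 V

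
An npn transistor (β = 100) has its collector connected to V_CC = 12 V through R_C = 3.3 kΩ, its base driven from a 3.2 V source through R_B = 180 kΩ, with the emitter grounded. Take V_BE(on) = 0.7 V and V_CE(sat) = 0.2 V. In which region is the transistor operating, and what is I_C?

active; I_C ≈ 1.4 mA

Assume active. Base-emitter loop: I_B = (V_BB − V_BE)/R_B = (3.2 − 0.7)/180 = 0.0139 mA.
I_C = β·I_B = 100×0.0139 = 1.39 mA.
V_CE = V_CC − I_C·R_C = 12 − 1.39×3.3 = 7.42 V > V_CE(sat), so the active-region assumption holds.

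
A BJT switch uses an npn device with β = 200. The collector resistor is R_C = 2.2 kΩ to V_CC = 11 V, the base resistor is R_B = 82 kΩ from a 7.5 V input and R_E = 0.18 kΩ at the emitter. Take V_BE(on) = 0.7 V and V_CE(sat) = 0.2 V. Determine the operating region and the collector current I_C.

Assume active: I_B = (7.5 − 0.7)/(82 + 201×0.18) = 0.0575 mA, I_C = β·I_B = 11.5 mA.
Then V_CE = 11 − 11.5×2.2 − 11.6×0.18 = -16.4 V < 0.2 V — the active assumption fails.
Re-solve with V_CE = 0.2 V. KCL at the emitter: V_E/R_E = (V_BB−0.7−V_E)/R_B + (V_CC−0.2−V_E)/R_C, giving V_E = 0.829 V.
I_C = (V_CC − 0.2 − V_E)/R_C = (10.8 − 0.829)/2.2 = 4.53 mA.
Check: I_B = (6.8 − 0.829)/82 = 0.0728 mA, and β·I_B = 14.6 mA > I_C, confirming saturation.

saturation; I_C ≈ 4.5 mA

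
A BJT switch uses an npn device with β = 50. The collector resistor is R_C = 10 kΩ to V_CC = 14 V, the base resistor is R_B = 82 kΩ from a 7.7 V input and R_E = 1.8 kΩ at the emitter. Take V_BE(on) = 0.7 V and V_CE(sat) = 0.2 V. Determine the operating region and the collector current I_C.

saturation; I_C ≈ 1.2 mA

Assume active: I_B = (7.7 − 0.7)/(82 + 51×1.8) = 0.0403 mA, I_C = β·I_B = 2.01 mA.
Then V_CE = 14 − 2.01×10 − 2.05×1.8 = -9.84 V < 0.2 V — the active assumption fails.
Re-solve with V_CE = 0.2 V. KCL at the emitter: V_E/R_E = (V_BB−0.7−V_E)/R_B + (V_CC−0.2−V_E)/R_C, giving V_E = 2.19 V.
I_C = (V_CC − 0.2 − V_E)/R_C = (13.8 − 2.19)/10 = 1.16 mA.
Check: I_B = (7 − 2.19)/82 = 0.0586 mA, and β·I_B = 2.93 mA > I_C, confirming saturation.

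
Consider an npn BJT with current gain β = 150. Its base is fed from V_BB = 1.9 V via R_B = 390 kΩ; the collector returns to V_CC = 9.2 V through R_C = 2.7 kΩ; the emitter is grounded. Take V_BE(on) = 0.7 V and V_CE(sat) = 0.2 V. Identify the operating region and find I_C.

active; I_C ≈ 0.46 mA

Assume active. Base-emitter loop: I_B = (V_BB − V_BE)/R_B = (1.9 − 0.7)/390 = 0.00308 mA.
I_C = β·I_B = 150×0.00308 = 0.462 mA.
V_CE = V_CC − I_C·R_C = 9.2 − 0.462×2.7 = 7.95 V > V_CE(sat), so the active-region assumption holds.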